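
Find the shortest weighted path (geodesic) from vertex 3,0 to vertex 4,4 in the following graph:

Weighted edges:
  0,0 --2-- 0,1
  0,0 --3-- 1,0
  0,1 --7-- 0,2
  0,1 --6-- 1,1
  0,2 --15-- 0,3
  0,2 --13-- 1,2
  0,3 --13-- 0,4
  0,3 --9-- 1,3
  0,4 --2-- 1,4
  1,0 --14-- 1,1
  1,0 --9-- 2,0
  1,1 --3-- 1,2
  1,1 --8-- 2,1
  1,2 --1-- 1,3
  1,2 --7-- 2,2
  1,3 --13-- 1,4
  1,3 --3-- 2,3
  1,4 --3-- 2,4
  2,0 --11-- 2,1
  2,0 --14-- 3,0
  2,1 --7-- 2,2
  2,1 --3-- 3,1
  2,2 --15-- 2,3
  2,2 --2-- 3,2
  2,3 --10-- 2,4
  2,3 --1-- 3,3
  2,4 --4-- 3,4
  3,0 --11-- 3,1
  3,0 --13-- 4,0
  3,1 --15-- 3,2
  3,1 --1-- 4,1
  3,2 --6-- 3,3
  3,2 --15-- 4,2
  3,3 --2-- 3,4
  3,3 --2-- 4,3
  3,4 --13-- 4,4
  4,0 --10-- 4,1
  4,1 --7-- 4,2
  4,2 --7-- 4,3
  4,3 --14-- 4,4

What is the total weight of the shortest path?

Shortest path: 3,0 → 3,1 → 4,1 → 4,2 → 4,3 → 4,4, total weight = 40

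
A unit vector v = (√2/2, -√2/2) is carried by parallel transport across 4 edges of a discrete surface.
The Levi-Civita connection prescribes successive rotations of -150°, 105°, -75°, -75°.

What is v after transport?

Total rotation: (-150°) + 105° + (-75°) + (-75°) = -195° ≡ 165° (mod 360°). Final vector: (-0.5000, 0.8660)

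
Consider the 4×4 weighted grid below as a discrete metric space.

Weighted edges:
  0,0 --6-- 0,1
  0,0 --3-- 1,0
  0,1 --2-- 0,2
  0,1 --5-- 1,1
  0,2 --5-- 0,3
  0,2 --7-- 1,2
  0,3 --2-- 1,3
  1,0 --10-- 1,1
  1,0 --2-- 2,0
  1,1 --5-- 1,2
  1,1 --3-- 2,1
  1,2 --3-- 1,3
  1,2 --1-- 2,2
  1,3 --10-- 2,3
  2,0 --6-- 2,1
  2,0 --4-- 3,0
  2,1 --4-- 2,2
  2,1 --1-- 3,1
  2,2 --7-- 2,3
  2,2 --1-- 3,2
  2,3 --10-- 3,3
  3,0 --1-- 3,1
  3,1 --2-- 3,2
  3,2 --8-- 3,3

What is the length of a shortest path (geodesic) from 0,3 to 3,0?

Shortest path: 0,3 → 1,3 → 1,2 → 2,2 → 3,2 → 3,1 → 3,0, total weight = 10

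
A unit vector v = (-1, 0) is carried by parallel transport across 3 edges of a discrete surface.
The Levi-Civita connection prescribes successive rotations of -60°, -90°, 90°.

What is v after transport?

Total rotation: (-60°) + (-90°) + 90° = -60°. Final vector: (-0.5000, 0.8660)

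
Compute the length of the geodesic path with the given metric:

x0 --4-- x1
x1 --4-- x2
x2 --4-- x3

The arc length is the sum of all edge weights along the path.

Arc length = 4 + 4 + 4 = 12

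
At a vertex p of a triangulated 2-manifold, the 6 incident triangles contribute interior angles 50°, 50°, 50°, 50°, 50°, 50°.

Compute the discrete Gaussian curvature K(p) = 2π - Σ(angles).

Sum of angles = 300°. K = 360° - 300° = 60°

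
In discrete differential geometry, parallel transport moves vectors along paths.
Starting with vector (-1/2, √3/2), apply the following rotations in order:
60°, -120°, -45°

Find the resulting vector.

Total rotation: 60° + (-120°) + (-45°) = -105°. Final vector: (0.9659, 0.2588)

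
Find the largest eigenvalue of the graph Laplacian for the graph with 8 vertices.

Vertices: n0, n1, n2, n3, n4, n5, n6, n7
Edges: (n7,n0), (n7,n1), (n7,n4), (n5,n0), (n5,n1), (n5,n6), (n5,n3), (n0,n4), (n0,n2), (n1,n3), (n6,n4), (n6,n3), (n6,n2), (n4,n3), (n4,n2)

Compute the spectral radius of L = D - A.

Degrees: deg(n0) = 4, deg(n1) = 3, deg(n2) = 3, deg(n3) = 4, deg(n4) = 5, deg(n5) = 4, deg(n6) = 4, deg(n7) = 3.
L = D − A with rows/columns ordered (n0, n1, n2, n3, n4, n5, n6, n7):
  [ 4,  0, -1,  0, -1, -1,  0, -1]
  [ 0,  3,  0, -1,  0, -1,  0, -1]
  [-1,  0,  3,  0, -1,  0, -1,  0]
  [ 0, -1,  0,  4, -1, -1, -1,  0]
  [-1,  0, -1, -1,  5,  0, -1, -1]
  [-1, -1,  0, -1,  0,  4, -1,  0]
  [ 0,  0, -1, -1, -1, -1,  4,  0]
  [-1, -1,  0,  0, -1,  0,  0,  3]
Characteristic polynomial: det(λI − L) = λ(λ − 2)(λ² − 9λ + 16)(λ − 4)²(λ − 5)(λ − 6).
Roots: λ = 0; (λ − 2) = 0 ⇒ λ = 2; (λ² − 9λ + 16) = 0 ⇒ λ = (9 ± √17)/2 ≈ 2.4384, 6.5616; (λ − 4) = 0 ⇒ λ = 4 (multiplicity 2); (λ − 5) = 0 ⇒ λ = 5; (λ − 6) = 0 ⇒ λ = 6.
(Check: the roots sum (with multiplicity) to 30, matching trace L = Σdeg = 2·15 = 30.)
Laplacian eigenvalues: [0.0, 2.0, 2.4384, 4.0, 4.0, 5.0, 6.0, 6.5616]. Largest eigenvalue (spectral radius) = 6.5616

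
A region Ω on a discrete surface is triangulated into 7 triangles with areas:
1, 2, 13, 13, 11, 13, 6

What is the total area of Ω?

1 + 2 + 13 + 13 + 11 + 13 + 6 = 59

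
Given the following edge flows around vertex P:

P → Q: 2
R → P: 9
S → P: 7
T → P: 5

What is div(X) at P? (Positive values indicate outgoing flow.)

Divergence = sum of outgoing flows = 2 + (-9) + (-7) + (-5) = -19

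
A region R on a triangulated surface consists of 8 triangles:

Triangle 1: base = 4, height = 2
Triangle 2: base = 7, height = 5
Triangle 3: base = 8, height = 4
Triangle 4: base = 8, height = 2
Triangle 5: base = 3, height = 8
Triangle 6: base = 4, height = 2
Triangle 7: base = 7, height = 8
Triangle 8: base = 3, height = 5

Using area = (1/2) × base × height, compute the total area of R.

(1/2)×4×2 + (1/2)×7×5 + (1/2)×8×4 + (1/2)×8×2 + (1/2)×3×8 + (1/2)×4×2 + (1/2)×7×8 + (1/2)×3×5 = 97.0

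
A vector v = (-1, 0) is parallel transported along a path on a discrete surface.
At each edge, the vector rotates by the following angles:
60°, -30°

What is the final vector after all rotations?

Total rotation: 60° + (-30°) = 30°. Final vector: (-0.8660, -0.5000)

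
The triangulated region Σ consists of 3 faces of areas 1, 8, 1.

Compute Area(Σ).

1 + 8 + 1 = 10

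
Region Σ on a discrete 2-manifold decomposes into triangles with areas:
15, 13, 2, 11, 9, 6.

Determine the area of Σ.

15 + 13 + 2 + 11 + 9 + 6 = 56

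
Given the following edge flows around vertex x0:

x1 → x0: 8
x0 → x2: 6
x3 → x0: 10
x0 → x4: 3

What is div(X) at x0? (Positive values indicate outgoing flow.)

Divergence = sum of outgoing flows = (-8) + 6 + (-10) + 3 = -9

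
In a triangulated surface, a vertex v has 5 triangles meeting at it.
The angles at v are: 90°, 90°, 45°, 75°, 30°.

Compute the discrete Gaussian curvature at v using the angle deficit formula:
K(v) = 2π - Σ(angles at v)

Sum of angles = 330°. K = 360° - 330° = 30°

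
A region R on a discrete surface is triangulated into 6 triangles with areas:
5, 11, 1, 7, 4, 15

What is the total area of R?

5 + 11 + 1 + 7 + 4 + 15 = 43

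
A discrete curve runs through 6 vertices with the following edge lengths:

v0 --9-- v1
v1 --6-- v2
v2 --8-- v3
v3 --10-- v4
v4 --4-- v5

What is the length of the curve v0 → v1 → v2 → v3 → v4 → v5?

Arc length = 9 + 6 + 8 + 10 + 4 = 37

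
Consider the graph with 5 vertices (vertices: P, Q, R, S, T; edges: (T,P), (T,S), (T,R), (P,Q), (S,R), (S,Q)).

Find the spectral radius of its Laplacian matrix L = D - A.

Degrees: deg(P) = 2, deg(Q) = 2, deg(R) = 2, deg(S) = 3, deg(T) = 3.
L = D − A with rows/columns ordered (P, Q, R, S, T):
  [ 2, -1,  0,  0, -1]
  [-1,  2,  0, -1,  0]
  [ 0,  0,  2, -1, -1]
  [ 0, -1, -1,  3, -1]
  [-1,  0, -1, -1,  3]
Characteristic polynomial: det(λI − L) = λ(λ² − 5λ + 5)(λ² − 7λ + 11).
Roots: λ = 0; (λ² − 5λ + 5) = 0 ⇒ λ = (5 ± √5)/2 ≈ 1.382, 3.618; (λ² − 7λ + 11) = 0 ⇒ λ = (7 ± √5)/2 ≈ 2.382, 4.618.
(Check: the roots sum (with multiplicity) to 12, matching trace L = Σdeg = 2·6 = 12.)
Laplacian eigenvalues: [0.0, 1.382, 2.382, 3.618, 4.618]. Largest eigenvalue (spectral radius) = 4.618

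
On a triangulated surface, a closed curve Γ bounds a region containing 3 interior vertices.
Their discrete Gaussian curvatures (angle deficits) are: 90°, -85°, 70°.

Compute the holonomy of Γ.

Holonomy = total enclosed curvature = 90° + (-85°) + 70° = 75°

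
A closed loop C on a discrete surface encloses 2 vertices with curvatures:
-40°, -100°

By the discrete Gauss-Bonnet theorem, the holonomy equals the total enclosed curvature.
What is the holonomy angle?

Holonomy = total enclosed curvature = (-40°) + (-100°) = -140°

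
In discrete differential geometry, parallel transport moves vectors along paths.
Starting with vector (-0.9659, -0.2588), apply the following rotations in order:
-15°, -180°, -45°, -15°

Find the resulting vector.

Total rotation: (-15°) + (-180°) + (-45°) + (-15°) = -255° ≡ 105° (mod 360°). Final vector: (0.5000, -0.8660)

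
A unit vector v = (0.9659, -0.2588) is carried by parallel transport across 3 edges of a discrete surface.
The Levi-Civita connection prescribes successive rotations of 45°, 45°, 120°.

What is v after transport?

Total rotation: 45° + 45° + 120° = 210° ≡ -150° (mod 360°). Final vector: (-0.9659, -0.2588)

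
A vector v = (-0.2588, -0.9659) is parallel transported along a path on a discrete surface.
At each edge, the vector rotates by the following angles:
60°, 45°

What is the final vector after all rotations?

Total rotation: 60° + 45° = 105°. Final vector: (1, 0)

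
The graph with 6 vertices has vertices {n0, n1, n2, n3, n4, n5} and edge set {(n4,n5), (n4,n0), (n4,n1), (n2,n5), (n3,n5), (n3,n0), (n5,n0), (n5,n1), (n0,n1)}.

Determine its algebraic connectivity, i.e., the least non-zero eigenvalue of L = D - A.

Degrees: deg(n0) = 4, deg(n1) = 3, deg(n2) = 1, deg(n3) = 2, deg(n4) = 3, deg(n5) = 5.
L = D − A with rows/columns ordered (n0, n1, n2, n3, n4, n5):
  [ 4, -1,  0, -1, -1, -1]
  [-1,  3,  0,  0, -1, -1]
  [ 0,  0,  1,  0,  0, -1]
  [-1,  0,  0,  2,  0, -1]
  [-1, -1,  0,  0,  3, -1]
  [-1, -1, -1, -1, -1,  5]
Characteristic polynomial: det(λI − L) = λ(λ − 1)(λ − 2)(λ − 4)(λ − 5)(λ − 6).
Roots: λ = 0; (λ − 1) = 0 ⇒ λ = 1; (λ − 2) = 0 ⇒ λ = 2; (λ − 4) = 0 ⇒ λ = 4; (λ − 5) = 0 ⇒ λ = 5; (λ − 6) = 0 ⇒ λ = 6.
(Check: the roots sum (with multiplicity) to 18, matching trace L = Σdeg = 2·9 = 18.)
Laplacian eigenvalues: [0.0, 1.0, 2.0, 4.0, 5.0, 6.0]. Algebraic connectivity (smallest non-zero eigenvalue) = 1.0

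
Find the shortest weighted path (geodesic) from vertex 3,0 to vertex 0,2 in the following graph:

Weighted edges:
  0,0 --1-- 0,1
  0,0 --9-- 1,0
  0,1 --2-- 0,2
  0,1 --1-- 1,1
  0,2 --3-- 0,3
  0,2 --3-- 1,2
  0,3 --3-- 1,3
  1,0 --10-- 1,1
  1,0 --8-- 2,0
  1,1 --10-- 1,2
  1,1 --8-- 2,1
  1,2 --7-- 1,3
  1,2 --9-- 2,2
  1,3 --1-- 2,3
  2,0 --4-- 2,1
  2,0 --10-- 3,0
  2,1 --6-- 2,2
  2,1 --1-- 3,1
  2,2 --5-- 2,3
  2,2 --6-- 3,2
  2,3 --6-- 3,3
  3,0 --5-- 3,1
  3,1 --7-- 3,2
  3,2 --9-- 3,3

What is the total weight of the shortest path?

Shortest path: 3,0 → 3,1 → 2,1 → 1,1 → 0,1 → 0,2, total weight = 17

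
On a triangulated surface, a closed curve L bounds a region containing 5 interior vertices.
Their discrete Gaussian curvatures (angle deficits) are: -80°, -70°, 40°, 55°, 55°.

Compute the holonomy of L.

Holonomy = total enclosed curvature = (-80°) + (-70°) + 40° + 55° + 55° = 0°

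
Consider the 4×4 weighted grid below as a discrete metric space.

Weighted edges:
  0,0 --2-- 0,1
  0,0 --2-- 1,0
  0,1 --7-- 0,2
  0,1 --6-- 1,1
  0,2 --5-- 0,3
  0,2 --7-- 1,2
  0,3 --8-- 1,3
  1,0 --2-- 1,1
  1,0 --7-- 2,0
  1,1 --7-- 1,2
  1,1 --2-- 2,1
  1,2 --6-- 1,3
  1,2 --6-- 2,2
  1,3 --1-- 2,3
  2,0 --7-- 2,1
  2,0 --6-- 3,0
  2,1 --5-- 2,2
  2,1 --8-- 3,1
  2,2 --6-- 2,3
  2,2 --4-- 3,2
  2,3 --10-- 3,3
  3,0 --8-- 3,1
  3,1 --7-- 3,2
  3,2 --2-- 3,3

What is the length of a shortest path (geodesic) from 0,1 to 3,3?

Shortest path: 0,1 → 1,1 → 2,1 → 2,2 → 3,2 → 3,3, total weight = 19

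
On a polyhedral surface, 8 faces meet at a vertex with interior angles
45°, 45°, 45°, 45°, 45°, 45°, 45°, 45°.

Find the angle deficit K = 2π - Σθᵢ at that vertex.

Sum of angles = 360°. K = 360° - 360° = 0° = 0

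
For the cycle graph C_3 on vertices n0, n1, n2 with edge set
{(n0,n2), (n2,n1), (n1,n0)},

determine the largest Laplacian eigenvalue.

The cycle graph C_n has Laplacian eigenvalues λ_k = 2 − 2cos(2πk/n), k = 0, 1, …, n−1. Here n = 3:
k=0: 2 − 2cos(0) = 0.0; k=1: 2 − 2cos(2π/3) = 3.0; k=2: 2 − 2cos(4π/3) = 3.0.
Laplacian eigenvalues: [0.0, 3.0, 3.0]. Largest eigenvalue (spectral radius) = 3.0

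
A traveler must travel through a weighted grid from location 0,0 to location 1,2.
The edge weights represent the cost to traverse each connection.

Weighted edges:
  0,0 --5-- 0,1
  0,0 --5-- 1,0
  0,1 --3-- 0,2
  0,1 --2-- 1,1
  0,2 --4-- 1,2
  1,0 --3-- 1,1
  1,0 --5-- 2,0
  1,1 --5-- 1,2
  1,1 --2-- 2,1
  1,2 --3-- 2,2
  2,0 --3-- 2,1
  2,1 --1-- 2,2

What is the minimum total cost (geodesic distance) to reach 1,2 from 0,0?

Shortest path: 0,0 → 0,1 → 1,1 → 1,2, total weight = 12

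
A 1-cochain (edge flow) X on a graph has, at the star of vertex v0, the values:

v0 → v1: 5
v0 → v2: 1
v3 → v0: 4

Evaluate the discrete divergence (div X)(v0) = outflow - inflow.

Divergence = sum of outgoing flows = 5 + 1 + (-4) = 2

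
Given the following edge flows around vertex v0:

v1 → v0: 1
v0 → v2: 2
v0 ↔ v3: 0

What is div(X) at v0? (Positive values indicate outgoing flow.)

Divergence = sum of outgoing flows = (-1) + 2 + 0 = 1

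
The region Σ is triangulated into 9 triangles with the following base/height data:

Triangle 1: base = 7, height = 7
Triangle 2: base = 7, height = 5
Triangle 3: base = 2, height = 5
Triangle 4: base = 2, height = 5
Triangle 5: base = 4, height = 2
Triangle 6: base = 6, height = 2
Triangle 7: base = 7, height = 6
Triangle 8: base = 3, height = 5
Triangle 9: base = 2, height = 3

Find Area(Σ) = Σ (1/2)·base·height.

(1/2)×7×7 + (1/2)×7×5 + (1/2)×2×5 + (1/2)×2×5 + (1/2)×4×2 + (1/2)×6×2 + (1/2)×7×6 + (1/2)×3×5 + (1/2)×2×3 = 93.5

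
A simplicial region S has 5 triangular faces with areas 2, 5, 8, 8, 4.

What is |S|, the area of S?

2 + 5 + 8 + 8 + 4 = 27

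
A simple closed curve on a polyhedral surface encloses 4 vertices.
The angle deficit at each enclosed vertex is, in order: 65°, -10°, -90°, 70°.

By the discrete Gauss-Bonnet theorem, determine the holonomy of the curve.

Holonomy = total enclosed curvature = 65° + (-10°) + (-90°) + 70° = 35°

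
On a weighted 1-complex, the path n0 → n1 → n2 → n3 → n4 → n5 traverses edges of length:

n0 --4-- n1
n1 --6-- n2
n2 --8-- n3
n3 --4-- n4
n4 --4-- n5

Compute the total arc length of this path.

Arc length = 4 + 6 + 8 + 4 + 4 = 26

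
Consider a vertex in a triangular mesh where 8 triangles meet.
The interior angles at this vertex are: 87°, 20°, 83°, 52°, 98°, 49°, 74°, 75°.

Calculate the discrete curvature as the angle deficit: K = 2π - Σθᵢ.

Sum of angles = 538°. K = 360° - 538° = -178° = -89π/90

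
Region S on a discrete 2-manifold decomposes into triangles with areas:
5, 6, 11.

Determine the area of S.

5 + 6 + 11 = 22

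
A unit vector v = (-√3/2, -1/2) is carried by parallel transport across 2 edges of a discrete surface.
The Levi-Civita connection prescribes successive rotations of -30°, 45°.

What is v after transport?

Total rotation: (-30°) + 45° = 15°. Final vector: (-0.7071, -0.7071)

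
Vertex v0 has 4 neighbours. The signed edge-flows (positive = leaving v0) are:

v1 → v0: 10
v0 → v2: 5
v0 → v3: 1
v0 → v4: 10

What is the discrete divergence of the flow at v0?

Divergence = sum of outgoing flows = (-10) + 5 + 1 + 10 = 6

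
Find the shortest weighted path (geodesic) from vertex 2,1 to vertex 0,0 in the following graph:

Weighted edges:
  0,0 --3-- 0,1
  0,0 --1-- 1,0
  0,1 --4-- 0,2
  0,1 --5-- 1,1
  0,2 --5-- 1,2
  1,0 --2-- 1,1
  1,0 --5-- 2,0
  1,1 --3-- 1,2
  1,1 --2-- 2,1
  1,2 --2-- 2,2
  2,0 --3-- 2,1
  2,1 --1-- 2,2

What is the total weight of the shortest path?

Shortest path: 2,1 → 1,1 → 1,0 → 0,0, total weight = 5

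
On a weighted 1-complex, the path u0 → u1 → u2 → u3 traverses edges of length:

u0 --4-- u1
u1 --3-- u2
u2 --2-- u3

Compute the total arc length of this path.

Arc length = 4 + 3 + 2 = 9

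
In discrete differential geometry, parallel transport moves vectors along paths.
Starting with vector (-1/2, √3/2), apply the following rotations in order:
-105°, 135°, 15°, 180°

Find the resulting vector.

Total rotation: (-105°) + 135° + 15° + 180° = 225° ≡ -135° (mod 360°). Final vector: (0.9659, -0.2588)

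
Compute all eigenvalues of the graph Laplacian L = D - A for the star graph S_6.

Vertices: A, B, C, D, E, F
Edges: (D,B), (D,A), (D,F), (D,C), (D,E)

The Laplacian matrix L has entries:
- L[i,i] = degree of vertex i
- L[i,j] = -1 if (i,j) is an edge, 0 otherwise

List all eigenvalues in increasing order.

The star S_6 is the complete bipartite graph K_{1,5} (one hub of degree 5, 5 leaves of degree 1). The Laplacian spectrum of K_{p,q} is 0, p (multiplicity q−1), q (multiplicity p−1), p+q. With p = 1, q = 5: 0 once, 1 with multiplicity 4, and 6 once. (Check: trace L = sum of degrees = 10 = 4·1 + 6.)
Laplacian eigenvalues (increasing order): [0.0, 1.0, 1.0, 1.0, 1.0, 6.0]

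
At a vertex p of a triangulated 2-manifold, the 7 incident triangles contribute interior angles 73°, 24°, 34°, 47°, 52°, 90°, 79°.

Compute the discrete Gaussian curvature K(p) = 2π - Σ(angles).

Sum of angles = 399°. K = 360° - 399° = -39° = -13π/60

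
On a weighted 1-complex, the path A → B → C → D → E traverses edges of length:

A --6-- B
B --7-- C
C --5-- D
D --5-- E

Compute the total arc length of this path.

Arc length = 6 + 7 + 5 + 5 = 23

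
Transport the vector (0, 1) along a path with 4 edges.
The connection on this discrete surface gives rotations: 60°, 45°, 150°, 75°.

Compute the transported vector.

Total rotation: 60° + 45° + 150° + 75° = 330° ≡ -30° (mod 360°). Final vector: (0.5000, 0.8660)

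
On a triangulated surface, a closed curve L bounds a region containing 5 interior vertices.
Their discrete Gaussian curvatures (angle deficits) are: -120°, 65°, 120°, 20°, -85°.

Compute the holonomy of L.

Holonomy = total enclosed curvature = (-120°) + 65° + 120° + 20° + (-85°) = 0°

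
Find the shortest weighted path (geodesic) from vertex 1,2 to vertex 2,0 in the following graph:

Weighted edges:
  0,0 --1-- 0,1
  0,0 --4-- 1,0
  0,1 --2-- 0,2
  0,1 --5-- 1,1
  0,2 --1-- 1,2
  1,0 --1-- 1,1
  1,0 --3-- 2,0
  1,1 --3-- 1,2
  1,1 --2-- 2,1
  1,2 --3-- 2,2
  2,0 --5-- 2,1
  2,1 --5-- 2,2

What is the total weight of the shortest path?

Shortest path: 1,2 → 1,1 → 1,0 → 2,0, total weight = 7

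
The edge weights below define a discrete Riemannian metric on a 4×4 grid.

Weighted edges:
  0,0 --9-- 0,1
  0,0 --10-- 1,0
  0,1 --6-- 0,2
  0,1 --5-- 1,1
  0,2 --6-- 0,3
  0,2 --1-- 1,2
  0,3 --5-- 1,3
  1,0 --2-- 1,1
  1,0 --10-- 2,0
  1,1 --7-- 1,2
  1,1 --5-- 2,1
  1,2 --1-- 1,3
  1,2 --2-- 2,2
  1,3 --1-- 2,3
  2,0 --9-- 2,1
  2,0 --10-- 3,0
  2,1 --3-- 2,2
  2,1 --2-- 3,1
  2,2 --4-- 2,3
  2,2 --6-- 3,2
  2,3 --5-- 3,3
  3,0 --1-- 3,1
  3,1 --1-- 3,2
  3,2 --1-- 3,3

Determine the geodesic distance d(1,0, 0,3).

Shortest path: 1,0 → 1,1 → 1,2 → 1,3 → 0,3, total weight = 15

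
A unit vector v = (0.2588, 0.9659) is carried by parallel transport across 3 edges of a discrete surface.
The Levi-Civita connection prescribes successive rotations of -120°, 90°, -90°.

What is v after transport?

Total rotation: (-120°) + 90° + (-90°) = -120°. Final vector: (0.7071, -0.7071)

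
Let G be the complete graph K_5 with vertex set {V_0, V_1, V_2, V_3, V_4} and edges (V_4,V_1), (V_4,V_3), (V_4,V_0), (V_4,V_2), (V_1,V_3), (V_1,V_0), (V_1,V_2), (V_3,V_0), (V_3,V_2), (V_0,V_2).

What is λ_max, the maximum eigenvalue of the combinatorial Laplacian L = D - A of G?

For the complete graph K_n, L = nI − J (J = all-ones matrix). J has eigenvalues n (once, eigenvector 𝟙) and 0 (multiplicity n−1), so L has eigenvalues 0 (once) and n (multiplicity n−1). Here n = 5: eigenvalue 0 once and 5 with multiplicity 4.
Laplacian eigenvalues: [0.0, 5.0, 5.0, 5.0, 5.0]. Largest eigenvalue (spectral radius) = 5.0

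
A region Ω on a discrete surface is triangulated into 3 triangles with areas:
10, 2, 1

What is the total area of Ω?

10 + 2 + 1 = 13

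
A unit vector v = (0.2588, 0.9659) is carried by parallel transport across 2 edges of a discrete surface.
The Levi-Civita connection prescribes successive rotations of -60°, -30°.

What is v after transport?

Total rotation: (-60°) + (-30°) = -90°. Final vector: (0.9659, -0.2588)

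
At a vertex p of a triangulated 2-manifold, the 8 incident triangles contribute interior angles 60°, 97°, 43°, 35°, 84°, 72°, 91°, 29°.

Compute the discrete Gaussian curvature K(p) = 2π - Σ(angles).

Sum of angles = 511°. K = 360° - 511° = -151° = -151π/180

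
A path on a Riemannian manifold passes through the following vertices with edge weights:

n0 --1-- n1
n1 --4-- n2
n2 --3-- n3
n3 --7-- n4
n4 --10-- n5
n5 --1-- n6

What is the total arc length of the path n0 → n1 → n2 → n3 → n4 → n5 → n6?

Arc length = 1 + 4 + 3 + 7 + 10 + 1 = 26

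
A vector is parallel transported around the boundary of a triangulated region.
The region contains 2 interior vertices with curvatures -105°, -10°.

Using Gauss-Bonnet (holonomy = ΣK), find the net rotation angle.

Holonomy = total enclosed curvature = (-105°) + (-10°) = -115°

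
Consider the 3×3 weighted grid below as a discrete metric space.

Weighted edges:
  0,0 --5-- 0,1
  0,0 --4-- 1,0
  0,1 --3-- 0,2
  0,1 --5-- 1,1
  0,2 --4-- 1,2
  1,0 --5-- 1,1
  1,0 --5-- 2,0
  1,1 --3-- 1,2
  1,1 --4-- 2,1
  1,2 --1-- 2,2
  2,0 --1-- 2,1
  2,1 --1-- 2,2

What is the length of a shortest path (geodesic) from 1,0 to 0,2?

Shortest path: 1,0 → 1,1 → 1,2 → 0,2, total weight = 12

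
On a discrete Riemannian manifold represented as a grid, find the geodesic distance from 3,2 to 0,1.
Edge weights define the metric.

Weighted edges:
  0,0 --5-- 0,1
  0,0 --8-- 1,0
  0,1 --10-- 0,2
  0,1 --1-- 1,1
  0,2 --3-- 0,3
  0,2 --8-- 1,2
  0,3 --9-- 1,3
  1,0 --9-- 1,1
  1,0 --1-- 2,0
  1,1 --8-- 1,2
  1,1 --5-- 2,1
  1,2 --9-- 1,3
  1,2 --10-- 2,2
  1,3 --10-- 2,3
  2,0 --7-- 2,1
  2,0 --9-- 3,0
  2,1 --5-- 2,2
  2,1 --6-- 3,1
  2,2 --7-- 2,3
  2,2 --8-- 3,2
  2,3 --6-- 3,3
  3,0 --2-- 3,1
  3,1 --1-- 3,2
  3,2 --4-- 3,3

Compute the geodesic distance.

Shortest path: 3,2 → 3,1 → 2,1 → 1,1 → 0,1, total weight = 13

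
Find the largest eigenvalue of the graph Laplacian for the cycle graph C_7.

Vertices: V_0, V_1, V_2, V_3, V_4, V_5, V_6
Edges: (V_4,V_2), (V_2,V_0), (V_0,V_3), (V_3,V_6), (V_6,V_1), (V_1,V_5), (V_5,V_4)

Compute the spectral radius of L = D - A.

The cycle graph C_n has Laplacian eigenvalues λ_k = 2 − 2cos(2πk/n), k = 0, 1, …, n−1. Here n = 7:
k=0: 2 − 2cos(0) = 0.0; k=1: 2 − 2cos(2π/7) = 0.753; k=2: 2 − 2cos(4π/7) = 2.445; k=3: 2 − 2cos(6π/7) = 3.8019; k=4: 2 − 2cos(8π/7) = 3.8019; k=5: 2 − 2cos(10π/7) = 2.445; k=6: 2 − 2cos(12π/7) = 0.753.
Laplacian eigenvalues: [0.0, 0.753, 0.753, 2.445, 2.445, 3.8019, 3.8019]. Largest eigenvalue (spectral radius) = 3.8019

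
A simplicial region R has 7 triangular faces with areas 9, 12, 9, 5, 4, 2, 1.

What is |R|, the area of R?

9 + 12 + 9 + 5 + 4 + 2 + 1 = 42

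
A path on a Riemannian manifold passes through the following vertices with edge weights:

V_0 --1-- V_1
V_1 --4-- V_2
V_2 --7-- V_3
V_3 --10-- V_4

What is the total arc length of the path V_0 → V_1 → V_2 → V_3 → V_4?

Arc length = 1 + 4 + 7 + 10 = 22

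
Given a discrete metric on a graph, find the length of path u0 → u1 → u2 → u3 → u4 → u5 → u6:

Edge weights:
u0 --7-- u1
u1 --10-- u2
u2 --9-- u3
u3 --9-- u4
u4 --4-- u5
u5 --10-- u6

Arc length = 7 + 10 + 9 + 9 + 4 + 10 = 49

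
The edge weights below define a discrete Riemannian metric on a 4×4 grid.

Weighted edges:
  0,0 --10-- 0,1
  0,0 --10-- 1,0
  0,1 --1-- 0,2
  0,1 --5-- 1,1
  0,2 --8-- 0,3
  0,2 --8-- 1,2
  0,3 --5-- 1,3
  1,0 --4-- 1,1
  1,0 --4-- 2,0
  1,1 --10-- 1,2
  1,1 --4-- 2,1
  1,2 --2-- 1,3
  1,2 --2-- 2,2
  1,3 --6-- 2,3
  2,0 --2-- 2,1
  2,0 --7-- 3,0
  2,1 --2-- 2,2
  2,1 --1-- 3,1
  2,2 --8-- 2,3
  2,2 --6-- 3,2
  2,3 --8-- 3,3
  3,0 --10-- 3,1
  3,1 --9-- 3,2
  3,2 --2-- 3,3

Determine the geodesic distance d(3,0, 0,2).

Shortest path: 3,0 → 2,0 → 2,1 → 1,1 → 0,1 → 0,2, total weight = 19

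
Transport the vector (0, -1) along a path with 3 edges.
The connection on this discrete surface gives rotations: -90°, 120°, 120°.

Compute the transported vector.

Total rotation: (-90°) + 120° + 120° = 150°. Final vector: (0.5000, 0.8660)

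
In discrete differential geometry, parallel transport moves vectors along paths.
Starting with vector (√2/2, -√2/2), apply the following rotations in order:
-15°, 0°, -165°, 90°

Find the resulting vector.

Total rotation: (-15°) + 0° + (-165°) + 90° = -90°. Final vector: (-0.7071, -0.7071)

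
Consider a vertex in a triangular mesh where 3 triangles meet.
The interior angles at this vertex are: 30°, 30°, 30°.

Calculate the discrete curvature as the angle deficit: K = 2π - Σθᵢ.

Sum of angles = 90°. K = 360° - 90° = 270°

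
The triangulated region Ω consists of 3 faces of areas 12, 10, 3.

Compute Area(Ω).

12 + 10 + 3 = 25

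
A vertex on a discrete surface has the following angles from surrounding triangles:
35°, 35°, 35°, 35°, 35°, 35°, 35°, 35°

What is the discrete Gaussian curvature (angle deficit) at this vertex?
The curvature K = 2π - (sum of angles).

Sum of angles = 280°. K = 360° - 280° = 80°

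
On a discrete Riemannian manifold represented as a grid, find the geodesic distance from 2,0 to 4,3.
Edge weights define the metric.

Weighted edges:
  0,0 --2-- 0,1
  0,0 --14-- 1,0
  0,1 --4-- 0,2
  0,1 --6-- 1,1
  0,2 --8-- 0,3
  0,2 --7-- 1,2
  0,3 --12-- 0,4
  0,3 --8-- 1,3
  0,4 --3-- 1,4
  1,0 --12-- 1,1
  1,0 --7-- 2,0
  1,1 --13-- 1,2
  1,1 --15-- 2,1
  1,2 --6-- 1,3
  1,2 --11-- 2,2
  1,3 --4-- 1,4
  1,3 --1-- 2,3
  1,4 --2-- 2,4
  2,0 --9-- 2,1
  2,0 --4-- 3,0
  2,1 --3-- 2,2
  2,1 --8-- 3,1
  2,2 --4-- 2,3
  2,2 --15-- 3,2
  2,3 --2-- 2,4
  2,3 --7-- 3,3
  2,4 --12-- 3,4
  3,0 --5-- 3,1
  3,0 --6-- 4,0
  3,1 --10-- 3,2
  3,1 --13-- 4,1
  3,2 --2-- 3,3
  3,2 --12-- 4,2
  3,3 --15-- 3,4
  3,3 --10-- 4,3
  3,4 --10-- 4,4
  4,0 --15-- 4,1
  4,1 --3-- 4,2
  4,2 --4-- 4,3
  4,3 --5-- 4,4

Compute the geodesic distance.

Shortest path: 2,0 → 3,0 → 3,1 → 4,1 → 4,2 → 4,3, total weight = 29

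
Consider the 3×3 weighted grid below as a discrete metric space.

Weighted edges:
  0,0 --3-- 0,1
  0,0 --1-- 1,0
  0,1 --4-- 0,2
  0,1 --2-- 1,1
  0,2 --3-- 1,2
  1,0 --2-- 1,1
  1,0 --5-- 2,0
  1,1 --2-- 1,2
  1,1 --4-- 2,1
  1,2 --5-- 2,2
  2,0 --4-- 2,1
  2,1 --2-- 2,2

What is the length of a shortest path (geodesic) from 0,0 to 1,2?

Shortest path: 0,0 → 1,0 → 1,1 → 1,2, total weight = 5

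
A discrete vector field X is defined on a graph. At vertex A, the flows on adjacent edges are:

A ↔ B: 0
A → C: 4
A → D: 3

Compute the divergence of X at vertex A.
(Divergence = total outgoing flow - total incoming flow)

Divergence = sum of outgoing flows = 0 + 4 + 3 = 7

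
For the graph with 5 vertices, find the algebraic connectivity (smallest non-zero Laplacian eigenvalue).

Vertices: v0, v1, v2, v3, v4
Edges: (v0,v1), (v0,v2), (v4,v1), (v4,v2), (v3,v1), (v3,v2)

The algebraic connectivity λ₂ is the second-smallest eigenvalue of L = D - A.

Degrees: deg(v0) = 2, deg(v1) = 3, deg(v2) = 3, deg(v3) = 2, deg(v4) = 2.
L = D − A with rows/columns ordered (v0, v1, v2, v3, v4):
  [ 2, -1, -1,  0,  0]
  [-1,  3,  0, -1, -1]
  [-1,  0,  3, -1, -1]
  [ 0, -1, -1,  2,  0]
  [ 0, -1, -1,  0,  2]
Characteristic polynomial: det(λI − L) = λ(λ − 2)²(λ − 3)(λ − 5).
Roots: λ = 0; (λ − 2) = 0 ⇒ λ = 2 (multiplicity 2); (λ − 3) = 0 ⇒ λ = 3; (λ − 5) = 0 ⇒ λ = 5.
(Check: the roots sum (with multiplicity) to 12, matching trace L = Σdeg = 2·6 = 12.)
Laplacian eigenvalues: [0.0, 2.0, 2.0, 3.0, 5.0]. Algebraic connectivity (smallest non-zero eigenvalue) = 2.0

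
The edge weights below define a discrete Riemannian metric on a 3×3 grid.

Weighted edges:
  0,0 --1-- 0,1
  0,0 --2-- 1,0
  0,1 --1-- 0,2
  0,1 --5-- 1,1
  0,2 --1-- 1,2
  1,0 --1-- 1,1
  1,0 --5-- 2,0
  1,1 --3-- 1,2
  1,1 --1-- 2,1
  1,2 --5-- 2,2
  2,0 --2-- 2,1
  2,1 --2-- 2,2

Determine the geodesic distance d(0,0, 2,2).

Shortest path: 0,0 → 1,0 → 1,1 → 2,1 → 2,2, total weight = 6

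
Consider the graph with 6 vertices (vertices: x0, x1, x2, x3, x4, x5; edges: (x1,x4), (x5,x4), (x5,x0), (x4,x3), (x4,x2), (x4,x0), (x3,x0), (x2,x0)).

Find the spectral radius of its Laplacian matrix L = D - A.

Degrees: deg(x0) = 4, deg(x1) = 1, deg(x2) = 2, deg(x3) = 2, deg(x4) = 5, deg(x5) = 2.
L = D − A with rows/columns ordered (x0, x1, x2, x3, x4, x5):
  [ 4,  0, -1, -1, -1, -1]
  [ 0,  1,  0,  0, -1,  0]
  [-1,  0,  2,  0, -1,  0]
  [-1,  0,  0,  2, -1,  0]
  [-1, -1, -1, -1,  5, -1]
  [-1,  0,  0,  0, -1,  2]
Characteristic polynomial: det(λI − L) = λ(λ − 1)(λ − 2)²(λ − 5)(λ − 6).
Roots: λ = 0; (λ − 1) = 0 ⇒ λ = 1; (λ − 2) = 0 ⇒ λ = 2 (multiplicity 2); (λ − 5) = 0 ⇒ λ = 5; (λ − 6) = 0 ⇒ λ = 6.
(Check: the roots sum (with multiplicity) to 16, matching trace L = Σdeg = 2·8 = 16.)
Laplacian eigenvalues: [0.0, 1.0, 2.0, 2.0, 5.0, 6.0]. Largest eigenvalue (spectral radius) = 6.0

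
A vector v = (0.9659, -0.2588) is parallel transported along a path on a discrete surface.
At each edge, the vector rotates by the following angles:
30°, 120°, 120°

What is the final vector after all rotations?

Total rotation: 30° + 120° + 120° = 270° ≡ -90° (mod 360°). Final vector: (-0.2588, -0.9659)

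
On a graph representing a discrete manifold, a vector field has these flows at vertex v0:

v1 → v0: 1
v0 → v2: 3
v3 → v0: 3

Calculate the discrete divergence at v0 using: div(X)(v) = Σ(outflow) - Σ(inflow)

Divergence = sum of outgoing flows = (-1) + 3 + (-3) = -1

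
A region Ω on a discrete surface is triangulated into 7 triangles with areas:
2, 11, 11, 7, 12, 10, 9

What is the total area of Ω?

2 + 11 + 11 + 7 + 12 + 10 + 9 = 62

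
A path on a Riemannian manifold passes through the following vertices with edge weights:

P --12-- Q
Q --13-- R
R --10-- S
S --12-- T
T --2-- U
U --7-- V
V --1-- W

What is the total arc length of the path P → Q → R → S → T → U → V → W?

Arc length = 12 + 13 + 10 + 12 + 2 + 7 + 1 = 57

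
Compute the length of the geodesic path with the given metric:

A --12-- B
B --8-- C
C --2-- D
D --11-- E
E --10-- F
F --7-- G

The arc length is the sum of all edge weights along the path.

Arc length = 12 + 8 + 2 + 11 + 10 + 7 = 50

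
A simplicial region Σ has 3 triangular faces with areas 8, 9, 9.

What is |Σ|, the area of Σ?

8 + 9 + 9 = 26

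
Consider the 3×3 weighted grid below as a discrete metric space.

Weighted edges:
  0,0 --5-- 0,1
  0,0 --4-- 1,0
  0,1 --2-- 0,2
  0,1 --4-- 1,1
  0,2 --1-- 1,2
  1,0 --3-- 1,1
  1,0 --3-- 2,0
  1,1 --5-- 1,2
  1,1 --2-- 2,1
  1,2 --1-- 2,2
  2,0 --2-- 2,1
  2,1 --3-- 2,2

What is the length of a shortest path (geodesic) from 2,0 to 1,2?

Shortest path: 2,0 → 2,1 → 2,2 → 1,2, total weight = 6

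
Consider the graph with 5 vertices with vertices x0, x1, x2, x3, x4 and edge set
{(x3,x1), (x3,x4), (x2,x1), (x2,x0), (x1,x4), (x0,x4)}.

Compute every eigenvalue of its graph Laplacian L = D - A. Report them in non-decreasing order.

Degrees: deg(x0) = 2, deg(x1) = 3, deg(x2) = 2, deg(x3) = 2, deg(x4) = 3.
L = D − A with rows/columns ordered (x0, x1, x2, x3, x4):
  [ 2,  0, -1,  0, -1]
  [ 0,  3, -1, -1, -1]
  [-1, -1,  2,  0,  0]
  [ 0, -1,  0,  2, -1]
  [-1, -1,  0, -1,  3]
Characteristic polynomial: det(λI − L) = λ(λ² − 5λ + 5)(λ² − 7λ + 11).
Roots: λ = 0; (λ² − 5λ + 5) = 0 ⇒ λ = (5 ± √5)/2 ≈ 1.382, 3.618; (λ² − 7λ + 11) = 0 ⇒ λ = (7 ± √5)/2 ≈ 2.382, 4.618.
(Check: the roots sum (with multiplicity) to 12, matching trace L = Σdeg = 2·6 = 12.)
Laplacian eigenvalues (increasing order): [0.0, 1.382, 2.382, 3.618, 4.618]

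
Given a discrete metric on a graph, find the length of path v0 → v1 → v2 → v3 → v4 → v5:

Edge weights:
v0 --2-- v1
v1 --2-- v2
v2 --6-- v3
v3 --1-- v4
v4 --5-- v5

Arc length = 2 + 2 + 6 + 1 + 5 = 16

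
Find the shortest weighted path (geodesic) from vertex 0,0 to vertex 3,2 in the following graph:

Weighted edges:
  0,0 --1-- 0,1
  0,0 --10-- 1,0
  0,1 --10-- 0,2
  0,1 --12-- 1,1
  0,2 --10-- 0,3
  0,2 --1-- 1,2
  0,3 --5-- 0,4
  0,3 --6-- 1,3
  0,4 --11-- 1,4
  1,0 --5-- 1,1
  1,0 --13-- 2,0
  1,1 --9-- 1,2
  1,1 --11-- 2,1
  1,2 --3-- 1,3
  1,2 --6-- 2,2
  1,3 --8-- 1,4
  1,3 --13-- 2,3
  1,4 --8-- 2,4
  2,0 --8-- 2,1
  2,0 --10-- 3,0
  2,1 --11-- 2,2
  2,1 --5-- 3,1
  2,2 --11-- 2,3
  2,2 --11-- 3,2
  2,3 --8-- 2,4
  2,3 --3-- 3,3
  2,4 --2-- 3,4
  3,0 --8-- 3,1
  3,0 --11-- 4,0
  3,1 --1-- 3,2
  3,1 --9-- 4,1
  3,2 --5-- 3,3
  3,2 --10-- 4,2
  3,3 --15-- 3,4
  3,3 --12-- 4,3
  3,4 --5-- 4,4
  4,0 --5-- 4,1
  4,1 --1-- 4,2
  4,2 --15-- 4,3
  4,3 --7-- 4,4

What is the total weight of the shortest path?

Shortest path: 0,0 → 0,1 → 0,2 → 1,2 → 2,2 → 3,2, total weight = 29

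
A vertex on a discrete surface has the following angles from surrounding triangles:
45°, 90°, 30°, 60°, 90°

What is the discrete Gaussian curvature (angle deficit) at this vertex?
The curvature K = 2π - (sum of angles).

Sum of angles = 315°. K = 360° - 315° = 45°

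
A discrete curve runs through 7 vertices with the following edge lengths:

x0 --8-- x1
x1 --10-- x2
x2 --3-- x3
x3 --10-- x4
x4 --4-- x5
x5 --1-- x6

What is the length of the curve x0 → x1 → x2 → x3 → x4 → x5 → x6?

Arc length = 8 + 10 + 3 + 10 + 4 + 1 = 36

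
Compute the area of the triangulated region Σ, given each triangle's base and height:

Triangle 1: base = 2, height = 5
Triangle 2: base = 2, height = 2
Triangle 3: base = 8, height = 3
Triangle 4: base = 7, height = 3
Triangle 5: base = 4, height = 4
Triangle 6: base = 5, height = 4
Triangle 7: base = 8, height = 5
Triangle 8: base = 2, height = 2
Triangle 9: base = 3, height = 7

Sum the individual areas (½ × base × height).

(1/2)×2×5 + (1/2)×2×2 + (1/2)×8×3 + (1/2)×7×3 + (1/2)×4×4 + (1/2)×5×4 + (1/2)×8×5 + (1/2)×2×2 + (1/2)×3×7 = 80.0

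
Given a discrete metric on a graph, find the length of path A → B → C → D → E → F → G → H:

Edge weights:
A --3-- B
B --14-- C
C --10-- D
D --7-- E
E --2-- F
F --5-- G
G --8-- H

Arc length = 3 + 14 + 10 + 7 + 2 + 5 + 8 = 49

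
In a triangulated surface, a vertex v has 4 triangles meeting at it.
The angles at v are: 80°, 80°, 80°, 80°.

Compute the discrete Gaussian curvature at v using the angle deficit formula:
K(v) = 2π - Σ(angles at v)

Sum of angles = 320°. K = 360° - 320° = 40° = 2π/9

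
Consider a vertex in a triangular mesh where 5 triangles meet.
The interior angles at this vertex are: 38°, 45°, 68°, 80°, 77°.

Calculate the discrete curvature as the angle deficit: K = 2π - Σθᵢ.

Sum of angles = 308°. K = 360° - 308° = 52° = 13π/45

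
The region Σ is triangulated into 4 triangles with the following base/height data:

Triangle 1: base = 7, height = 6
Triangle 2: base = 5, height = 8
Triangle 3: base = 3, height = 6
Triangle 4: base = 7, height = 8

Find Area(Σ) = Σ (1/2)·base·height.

(1/2)×7×6 + (1/2)×5×8 + (1/2)×3×6 + (1/2)×7×8 = 78.0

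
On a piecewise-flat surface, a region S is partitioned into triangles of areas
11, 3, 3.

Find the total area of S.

11 + 3 + 3 = 17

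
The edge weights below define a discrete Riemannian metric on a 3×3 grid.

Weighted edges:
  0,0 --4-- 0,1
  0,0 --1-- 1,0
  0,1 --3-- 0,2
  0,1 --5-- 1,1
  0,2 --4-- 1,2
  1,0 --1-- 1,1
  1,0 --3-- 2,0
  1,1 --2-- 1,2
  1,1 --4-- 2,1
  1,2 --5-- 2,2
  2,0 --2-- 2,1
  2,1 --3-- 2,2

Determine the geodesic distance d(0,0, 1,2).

Shortest path: 0,0 → 1,0 → 1,1 → 1,2, total weight = 4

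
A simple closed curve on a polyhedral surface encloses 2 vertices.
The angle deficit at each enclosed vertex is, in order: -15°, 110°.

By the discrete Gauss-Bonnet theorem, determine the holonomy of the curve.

Holonomy = total enclosed curvature = (-15°) + 110° = 95°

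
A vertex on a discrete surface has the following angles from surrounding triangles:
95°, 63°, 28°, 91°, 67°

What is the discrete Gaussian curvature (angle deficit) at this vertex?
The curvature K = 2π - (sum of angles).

Sum of angles = 344°. K = 360° - 344° = 16° = 4π/45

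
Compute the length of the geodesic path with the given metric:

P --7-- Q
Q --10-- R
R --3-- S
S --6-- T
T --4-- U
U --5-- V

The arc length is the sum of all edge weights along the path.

Arc length = 7 + 10 + 3 + 6 + 4 + 5 = 35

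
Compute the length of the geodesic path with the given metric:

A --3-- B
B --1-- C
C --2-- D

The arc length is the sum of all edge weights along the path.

Arc length = 3 + 1 + 2 = 6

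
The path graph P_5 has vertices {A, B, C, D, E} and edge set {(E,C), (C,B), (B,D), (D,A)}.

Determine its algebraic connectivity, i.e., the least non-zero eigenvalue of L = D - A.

The path graph P_n has Laplacian eigenvalues λ_k = 2 − 2cos(kπ/n), k = 0, 1, …, n−1. Here n = 5:
k=0: 2 − 2cos(0) = 0.0; k=1: 2 − 2cos(π/5) = 0.382; k=2: 2 − 2cos(2π/5) = 1.382; k=3: 2 − 2cos(3π/5) = 2.618; k=4: 2 − 2cos(4π/5) = 3.618.
Laplacian eigenvalues: [0.0, 0.382, 1.382, 2.618, 3.618]. Algebraic connectivity (smallest non-zero eigenvalue) = 0.382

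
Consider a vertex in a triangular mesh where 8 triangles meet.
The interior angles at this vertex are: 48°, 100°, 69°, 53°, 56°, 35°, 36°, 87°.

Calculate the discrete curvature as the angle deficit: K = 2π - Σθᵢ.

Sum of angles = 484°. K = 360° - 484° = -124° = -31π/45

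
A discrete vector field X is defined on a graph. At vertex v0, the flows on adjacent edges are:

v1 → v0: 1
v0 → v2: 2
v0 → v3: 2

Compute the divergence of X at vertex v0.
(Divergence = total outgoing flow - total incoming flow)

Divergence = sum of outgoing flows = (-1) + 2 + 2 = 3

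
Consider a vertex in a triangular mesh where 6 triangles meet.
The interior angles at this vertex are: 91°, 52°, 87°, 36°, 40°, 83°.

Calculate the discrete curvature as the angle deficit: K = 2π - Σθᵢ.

Sum of angles = 389°. K = 360° - 389° = -29° = -29π/180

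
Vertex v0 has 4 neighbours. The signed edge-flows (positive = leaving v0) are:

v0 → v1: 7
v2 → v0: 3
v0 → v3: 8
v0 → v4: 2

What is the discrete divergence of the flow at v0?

Divergence = sum of outgoing flows = 7 + (-3) + 8 + 2 = 14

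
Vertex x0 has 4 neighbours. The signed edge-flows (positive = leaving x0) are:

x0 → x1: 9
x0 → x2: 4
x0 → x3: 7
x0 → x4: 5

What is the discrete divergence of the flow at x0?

Divergence = sum of outgoing flows = 9 + 4 + 7 + 5 = 25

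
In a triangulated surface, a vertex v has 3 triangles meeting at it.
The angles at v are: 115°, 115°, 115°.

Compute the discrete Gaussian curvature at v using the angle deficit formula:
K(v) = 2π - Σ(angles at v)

Sum of angles = 345°. K = 360° - 345° = 15°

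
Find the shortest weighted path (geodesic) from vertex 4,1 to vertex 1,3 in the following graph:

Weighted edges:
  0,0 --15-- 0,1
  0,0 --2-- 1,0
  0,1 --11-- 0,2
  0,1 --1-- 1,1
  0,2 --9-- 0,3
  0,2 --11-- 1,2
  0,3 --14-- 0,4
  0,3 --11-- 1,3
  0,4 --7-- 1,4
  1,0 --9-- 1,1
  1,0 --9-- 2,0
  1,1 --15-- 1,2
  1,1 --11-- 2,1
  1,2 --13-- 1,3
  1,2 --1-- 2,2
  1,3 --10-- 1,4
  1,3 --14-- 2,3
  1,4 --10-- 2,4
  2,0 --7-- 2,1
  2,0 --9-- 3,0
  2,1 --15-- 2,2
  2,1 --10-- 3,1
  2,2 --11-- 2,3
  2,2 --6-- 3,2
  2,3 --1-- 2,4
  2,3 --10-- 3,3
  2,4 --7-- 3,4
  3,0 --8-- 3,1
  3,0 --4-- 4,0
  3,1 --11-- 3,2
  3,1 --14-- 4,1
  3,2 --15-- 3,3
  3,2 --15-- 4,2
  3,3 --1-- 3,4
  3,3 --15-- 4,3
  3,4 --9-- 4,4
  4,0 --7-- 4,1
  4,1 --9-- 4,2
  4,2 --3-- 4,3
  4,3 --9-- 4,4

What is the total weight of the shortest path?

Shortest path: 4,1 → 4,2 → 3,2 → 2,2 → 1,2 → 1,3, total weight = 44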